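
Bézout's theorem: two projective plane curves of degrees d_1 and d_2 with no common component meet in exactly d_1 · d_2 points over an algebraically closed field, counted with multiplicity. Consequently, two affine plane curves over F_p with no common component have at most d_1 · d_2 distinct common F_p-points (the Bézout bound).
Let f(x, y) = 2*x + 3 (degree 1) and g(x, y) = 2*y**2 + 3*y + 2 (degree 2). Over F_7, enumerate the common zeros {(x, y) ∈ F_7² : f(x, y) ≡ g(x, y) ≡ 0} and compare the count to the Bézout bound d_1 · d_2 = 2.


Common zeros: {(2, 1)}; count = 1; Bézout bound = 2.

deg(f) = 1, deg(g) = 2, so Bézout bound = 2.
Scan x ∈ F_7. For each x, list the y ∈ F_7 with f(x, y) ≡ 0 and those with g(x, y) ≡ 0 (mod 7); the common zeros in that column are the intersection.
  x = 0: f ≡ 0 at y ∈ ∅; g ≡ 0 at y ∈ {1}; common: ∅.
  x = 1: f ≡ 0 at y ∈ ∅; g ≡ 0 at y ∈ {1}; common: ∅.
  x = 2: f ≡ 0 at y ∈ {0, 1, 2, 3, 4, 5, 6}; g ≡ 0 at y ∈ {1}; common: {1}.
  x = 3: f ≡ 0 at y ∈ ∅; g ≡ 0 at y ∈ {1}; common: ∅.
  x = 4: f ≡ 0 at y ∈ ∅; g ≡ 0 at y ∈ {1}; common: ∅.
  x = 5: f ≡ 0 at y ∈ ∅; g ≡ 0 at y ∈ {1}; common: ∅.
  x = 6: f ≡ 0 at y ∈ ∅; g ≡ 0 at y ∈ {1}; common: ∅.
Collecting: common zeros = {(2, 1)}, so the count is 1.
Comparison with the Bézout bound: 1 ≤ 2 = deg(f)·deg(g), as expected for curves with no common component (the affine F_7-count falls short of the bound because intersections may lie at infinity, over extension fields, or carry multiplicity).


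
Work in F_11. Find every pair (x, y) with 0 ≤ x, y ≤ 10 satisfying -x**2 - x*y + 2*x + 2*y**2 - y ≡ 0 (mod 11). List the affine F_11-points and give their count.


Affine F_11-points: {(0, 0), (0, 6), (2, 0), (2, 7), (4, 1), (4, 7), (7, 6), (7, 9), (8, 1), (8, 9)}; count = 10.

For each of the 121 pairs (x, y) ∈ F_11², evaluate f(x, y) mod 11. Record the zeros.
  x = 0: [0↦0, 1↦1, 2↦6, 3↦4, 4↦6, 5↦1, 6↦0, 7↦3, 8↦10, 9↦10, 10↦3]  zeros at y ∈ {0, 6}
  x = 1: [0↦1, 1↦1, 2↦5, 3↦2, 4↦3, 5↦8, 6↦6, 7↦8, 8↦3, 9↦2, 10↦5]  zeros at y ∈ ∅
  x = 2: [0↦0, 1↦10, 2↦2, 3↦9, 4↦9, 5↦2, 6↦10, 7↦0, 8↦5, 9↦3, 10↦5]  zeros at y ∈ {0, 7}
  x = 3: [0↦8, 1↦6, 2↦8, 3↦3, 4↦2, 5↦5, 6↦1, 7↦1, 8↦5, 9↦2, 10↦3]  zeros at y ∈ ∅
  x = 4: [0↦3, 1↦0, 2↦1, 3↦6, 4↦4, 5↦6, 6↦1, 7↦0, 8↦3, 9↦10, 10↦10]  zeros at y ∈ {1, 7}
  x = 5: [0↦7, 1↦3, 2↦3, 3↦7, 4↦4, 5↦5, 6↦10, 7↦8, 8↦10, 9↦5, 10↦4]  zeros at y ∈ ∅
  x = 6: [0↦9, 1↦4, 2↦3, 3↦6, 4↦2, 5↦2, 6↦6, 7↦3, 8↦4, 9↦9, 10↦7]  zeros at y ∈ ∅
  x = 7: [0↦9, 1↦3, 2↦1, 3↦3, 4↦9, 5↦8, 6↦0, 7↦7, 8↦7, 9↦0, 10↦8]  zeros at y ∈ {6, 9}
  x = 8: [0↦7, 1↦0, 2↦8, 3↦9, 4↦3, 5↦1, 6↦3, 7↦9, 8↦8, 9↦0, 10↦7]  zeros at y ∈ {1, 9}
  x = 9: [0↦3, 1↦6, 2↦2, 3↦2, 4↦6, 5↦3, 6↦4, 7↦9, 8↦7, 9↦9, 10↦4]  zeros at y ∈ ∅
  x = 10: [0↦8, 1↦10, 2↦5, 3↦4, 4↦7, 5↦3, 6↦3, 7↦7, 8↦4, 9↦5, 10↦10]  zeros at y ∈ ∅
Collecting zeros: affine points = {(0, 0), (0, 6), (2, 0), (2, 7), (4, 1), (4, 7), (7, 6), (7, 9), (8, 1), (8, 9)}.
Total count |C(F_11)_aff| = 10.


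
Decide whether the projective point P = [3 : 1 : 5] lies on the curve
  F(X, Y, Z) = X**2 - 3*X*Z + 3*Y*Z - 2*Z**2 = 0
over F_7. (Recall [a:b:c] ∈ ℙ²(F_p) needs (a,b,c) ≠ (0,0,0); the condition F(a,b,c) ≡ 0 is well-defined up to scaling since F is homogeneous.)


F(3,1,5) ≡ 6 (mod 7); P is NOT on the curve.

Evaluate F(3, 1, 5) term-by-term (mod 7).
  X**2 ↦ 1·9·1·1 = 9
  -3*X*Z ↦ -3·3·1·5 = -45
  3*Y*Z ↦ 3·1·1·5 = 15
  -2*Z**2 ↦ -2·1·1·25 = -50
Sum: F(3, 1, 5) = (9) + (-45) + (15) + (-50) = -71.
Reducing mod 7: -71 ≡ 6 (mod 7).
Since F(a, b, c) ≡ 6 ≠ 0 (mod 7), P does NOT lie on the curve.


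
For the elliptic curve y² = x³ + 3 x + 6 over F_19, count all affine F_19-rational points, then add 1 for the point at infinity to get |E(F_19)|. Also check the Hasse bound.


Affine points = {(0, 5), (0, 14), (2, 1), (2, 18), (3, 2), (3, 17), (4, 5), (4, 14), (7, 3), (7, 16), (13, 0), (15, 5), (15, 14), (17, 7), (17, 12)}; affine count = 15; |E(F_19)| = 16.

Discriminant check: Δ ∝ 4a³ + 27b² = 4·3³ + 27·6² = 4·27 + 27·36 ≡ 16 (mod 19). Nonzero ⇒ E is nonsingular.
For each x ∈ F_19, compute rhs = x³ + 3·x + 6 mod 19, then count y ∈ F_19 with y² ≡ rhs.
  x = 0: rhs = 6, matching y values: 5, 14 (2 points).
  x = 1: rhs = 10, matching y values: none (0 points).
  x = 2: rhs = 1, matching y values: 1, 18 (2 points).
  x = 3: rhs = 4, matching y values: 2, 17 (2 points).
  x = 4: rhs = 6, matching y values: 5, 14 (2 points).
  x = 5: rhs = 13, matching y values: none (0 points).
  x = 6: rhs = 12, matching y values: none (0 points).
  x = 7: rhs = 9, matching y values: 3, 16 (2 points).
  x = 8: rhs = 10, matching y values: none (0 points).
  x = 9: rhs = 2, matching y values: none (0 points).
  x = 10: rhs = 10, matching y values: none (0 points).
  x = 11: rhs = 2, matching y values: none (0 points).
  x = 12: rhs = 3, matching y values: none (0 points).
  x = 13: rhs = 0, matching y values: 0 (1 points).
  x = 14: rhs = 18, matching y values: none (0 points).
  x = 15: rhs = 6, matching y values: 5, 14 (2 points).
  x = 16: rhs = 8, matching y values: none (0 points).
  x = 17: rhs = 11, matching y values: 7, 12 (2 points).
  x = 18: rhs = 2, matching y values: none (0 points).
Total affine count: 15.
Full point count |E(F_19)| = 15 + 1 = 16.
Hasse bound: |16 − (19+1)| = |-4| = 4 ≤ 2√19 ≈ 8.7178 ✓.


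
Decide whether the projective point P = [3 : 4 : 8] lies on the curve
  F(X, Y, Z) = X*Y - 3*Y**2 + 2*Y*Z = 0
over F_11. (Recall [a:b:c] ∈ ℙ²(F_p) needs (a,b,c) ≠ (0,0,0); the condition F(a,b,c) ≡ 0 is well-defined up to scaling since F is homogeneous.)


F(3,4,8) ≡ 6 (mod 11); P is NOT on the curve.

Evaluate F(3, 4, 8) term-by-term (mod 11).
  X*Y ↦ 1·3·4·1 = 12
  -3*Y**2 ↦ -3·1·16·1 = -48
  2*Y*Z ↦ 2·1·4·8 = 64
Sum: F(3, 4, 8) = (12) + (-48) + (64) = 28.
Reducing mod 11: 28 ≡ 6 (mod 11).
Since F(a, b, c) ≡ 6 ≠ 0 (mod 11), P does NOT lie on the curve.


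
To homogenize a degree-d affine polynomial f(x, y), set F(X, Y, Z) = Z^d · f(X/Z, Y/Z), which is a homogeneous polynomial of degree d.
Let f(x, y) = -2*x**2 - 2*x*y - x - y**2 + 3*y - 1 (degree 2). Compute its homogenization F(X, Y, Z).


F(X, Y, Z) = -2*X**2 - 2*X*Y - X*Z - Y**2 + 3*Y*Z - Z**2

deg(f) = 2.
Substitute x = X/Z, y = Y/Z into f, then multiply by Z^2.
  monomial -2·x^2·y^0 ↦ -2·X^2·Y^0·Z^0.
  monomial -2·x^1·y^1 ↦ -2·X^1·Y^1·Z^0.
  monomial -1·x^1·y^0 ↦ -1·X^1·Y^0·Z^1.
  monomial -1·x^0·y^2 ↦ -1·X^0·Y^2·Z^0.
  monomial 3·x^0·y^1 ↦ 3·X^0·Y^1·Z^1.
  monomial -1·x^0·y^0 ↦ -1·X^0·Y^0·Z^2.
Collecting: F(X, Y, Z) = -2*X**2 - 2*X*Y - X*Z - Y**2 + 3*Y*Z - Z**2.


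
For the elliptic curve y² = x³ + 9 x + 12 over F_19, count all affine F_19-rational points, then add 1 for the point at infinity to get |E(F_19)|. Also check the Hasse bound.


Affine points = {(2, 0), (3, 3), (3, 16), (4, 6), (4, 13), (5, 7), (5, 12), (6, 4), (6, 15), (7, 0), (8, 8), (8, 11), (9, 9), (9, 10), (10, 0), (11, 6), (11, 13), (12, 9), (12, 10), (15, 8), (15, 11), (17, 9), (17, 10)}; affine count = 23; |E(F_19)| = 24.

Discriminant check: Δ ∝ 4a³ + 27b² = 4·9³ + 27·12² = 4·729 + 27·144 ≡ 2 (mod 19). Nonzero ⇒ E is nonsingular.
For each x ∈ F_19, compute rhs = x³ + 9·x + 12 mod 19, then count y ∈ F_19 with y² ≡ rhs.
  x = 0: rhs = 12, matching y values: none (0 points).
  x = 1: rhs = 3, matching y values: none (0 points).
  x = 2: rhs = 0, matching y values: 0 (1 points).
  x = 3: rhs = 9, matching y values: 3, 16 (2 points).
  x = 4: rhs = 17, matching y values: 6, 13 (2 points).
  x = 5: rhs = 11, matching y values: 7, 12 (2 points).
  x = 6: rhs = 16, matching y values: 4, 15 (2 points).
  x = 7: rhs = 0, matching y values: 0 (1 points).
  x = 8: rhs = 7, matching y values: 8, 11 (2 points).
  x = 9: rhs = 5, matching y values: 9, 10 (2 points).
  x = 10: rhs = 0, matching y values: 0 (1 points).
  x = 11: rhs = 17, matching y values: 6, 13 (2 points).
  x = 12: rhs = 5, matching y values: 9, 10 (2 points).
  x = 13: rhs = 8, matching y values: none (0 points).
  x = 14: rhs = 13, matching y values: none (0 points).
  x = 15: rhs = 7, matching y values: 8, 11 (2 points).
  x = 16: rhs = 15, matching y values: none (0 points).
  x = 17: rhs = 5, matching y values: 9, 10 (2 points).
  x = 18: rhs = 2, matching y values: none (0 points).
Total affine count: 23.
Full point count |E(F_19)| = 23 + 1 = 24.
Hasse bound: |24 − (19+1)| = |4| = 4 ≤ 2√19 ≈ 8.7178 ✓.


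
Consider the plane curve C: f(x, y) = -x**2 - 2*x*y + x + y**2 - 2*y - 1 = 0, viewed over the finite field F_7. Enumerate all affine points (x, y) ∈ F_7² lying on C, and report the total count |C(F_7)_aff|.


Affine F_7-points: {(0, 4), (0, 5), (3, 0), (3, 1), (5, 0), (5, 5)}; count = 6.

For each of the 49 pairs (x, y) ∈ F_7², evaluate f(x, y) mod 7. Record the zeros.
  x = 0: [0↦6, 1↦5, 2↦6, 3↦2, 4↦0, 5↦0, 6↦2]  zeros at y ∈ {4, 5}
  x = 1: [0↦6, 1↦3, 2↦2, 3↦3, 4↦6, 5↦4, 6↦4]  zeros at y ∈ ∅
  x = 2: [0↦4, 1↦6, 2↦3, 3↦2, 4↦3, 5↦6, 6↦4]  zeros at y ∈ ∅
  x = 3: [0↦0, 1↦0, 2↦2, 3↦6, 4↦5, 5↦6, 6↦2]  zeros at y ∈ {0, 1}
  x = 4: [0↦1, 1↦6, 2↦6, 3↦1, 4↦5, 5↦4, 6↦5]  zeros at y ∈ ∅
  x = 5: [0↦0, 1↦3, 2↦1, 3↦1, 4↦3, 5↦0, 6↦6]  zeros at y ∈ {0, 5}
  x = 6: [0↦4, 1↦5, 2↦1, 3↦6, 4↦6, 5↦1, 6↦5]  zeros at y ∈ ∅
Collecting zeros: affine points = {(0, 4), (0, 5), (3, 0), (3, 1), (5, 0), (5, 5)}.
Total count |C(F_7)_aff| = 6.


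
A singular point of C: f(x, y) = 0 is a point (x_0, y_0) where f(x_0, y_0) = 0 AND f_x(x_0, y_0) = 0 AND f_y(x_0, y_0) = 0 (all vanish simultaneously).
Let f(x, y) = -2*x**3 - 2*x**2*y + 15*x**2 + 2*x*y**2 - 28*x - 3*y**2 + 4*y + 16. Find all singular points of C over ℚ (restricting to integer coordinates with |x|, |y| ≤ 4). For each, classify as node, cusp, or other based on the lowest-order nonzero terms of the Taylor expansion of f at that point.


Singular points: {(2, 2)}; classification: node.

Compute partial derivatives:
  f_x = -6*x**2 - 4*x*y + 30*x + 2*y**2 - 28.
  f_y = -2*x**2 + 4*x*y - 6*y + 4.
Scan x_0 ∈ {−4, ..., 4}. For each x_0, f_y(x_0, y) is a polynomial in y; find its integer roots y ∈ {−4, ..., 4}, then test f_x and f at those candidates.
  x = -4: f_y(-4, y) = -22*y - 28; no integer root y with |y| ≤ 4.
  x = -3: f_y(-3, y) = -18*y - 14; no integer root y with |y| ≤ 4.
  x = -2: f_y(-2, y) = -14*y - 4; no integer root y with |y| ≤ 4.
  x = -1: f_y(-1, y) = 2 - 10*y; no integer root y with |y| ≤ 4.
  x = 0: f_y(0, y) = 4 - 6*y; no integer root y with |y| ≤ 4.
  x = 1: f_y(1, y) = 2 - 2*y; vanishes at y ∈ {1}. (1, 1): f_x = -6 ≠ 0.
  x = 2: f_y(2, y) = 2*y - 4; vanishes at y ∈ {2}. (2, 2): f_x = 0, f = 0 — SINGULAR.
  x = 3: f_y(3, y) = 6*y - 14; no integer root y with |y| ≤ 4.
  x = 4: f_y(4, y) = 10*y - 28; no integer root y with |y| ≤ 4.
Only singular point on the grid: (2, 2).
Classify: substitute x = 2 + u, y = 2 + v and expand: f = -2*u**3 - 2*u**2*v - u**2 + 2*u*v**2 + v**2.
No constant or linear terms (consistent with a singular point). Quadratic part: -u**2 + v**2. Cubic part: -2*u**3 - 2*u**2*v + 2*u*v**2.
The quadratic part v**2 - u**2 = (v − u)(v + u) splits into two distinct linear factors, so there are two distinct tangent lines y − 2 = ±(x − 2) — this is a node (ordinary double point).
Classification: node.


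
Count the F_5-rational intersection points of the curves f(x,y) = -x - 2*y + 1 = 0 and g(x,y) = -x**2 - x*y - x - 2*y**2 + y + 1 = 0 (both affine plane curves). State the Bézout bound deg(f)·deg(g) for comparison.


Common zeros: {(2, 2)}; count = 1; Bézout bound = 2.

deg(f) = 1, deg(g) = 2, so Bézout bound = 2.
Scan x ∈ F_5. For each x, list the y ∈ F_5 with f(x, y) ≡ 0 and those with g(x, y) ≡ 0 (mod 5); the common zeros in that column are the intersection.
  x = 0: f ≡ 0 at y ∈ {3}; g ≡ 0 at y ∈ {1, 2}; common: ∅.
  x = 1: f ≡ 0 at y ∈ {0}; g ≡ 0 at y ∈ ∅; common: ∅.
  x = 2: f ≡ 0 at y ∈ {2}; g ≡ 0 at y ∈ {0, 2}; common: {2}.
  x = 3: f ≡ 0 at y ∈ {4}; g ≡ 0 at y ∈ {1, 3}; common: ∅.
  x = 4: f ≡ 0 at y ∈ {1}; g ≡ 0 at y ∈ ∅; common: ∅.
Collecting: common zeros = {(2, 2)}, so the count is 1.
Comparison with the Bézout bound: 1 ≤ 2 = deg(f)·deg(g), as expected for curves with no common component (the affine F_5-count falls short of the bound because intersections may lie at infinity, over extension fields, or carry multiplicity).


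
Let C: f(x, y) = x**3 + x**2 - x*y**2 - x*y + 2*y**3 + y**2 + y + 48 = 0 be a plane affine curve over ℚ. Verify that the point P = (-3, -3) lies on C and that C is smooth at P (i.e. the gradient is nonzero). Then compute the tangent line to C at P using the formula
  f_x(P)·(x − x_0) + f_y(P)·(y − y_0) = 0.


Tangent line at P: 15*x + 34*y + 147 = 0.

Step 1: f(-3, -3) = 0, so P lies on C.
Step 2: partial derivatives
  f_x(x, y) = 3*x**2 + 2*x - y**2 - y, f_y(x, y) = -2*x*y - x + 6*y**2 + 2*y + 1.
  f_x(P) = 15, f_y(P) = 34 (gradient nonzero, so P is smooth).
Step 3: tangent line at P: 15·(x − -3) + 34·(y − -3) = 0.
Expanding: 15*x + 34*y + 147 = 0.


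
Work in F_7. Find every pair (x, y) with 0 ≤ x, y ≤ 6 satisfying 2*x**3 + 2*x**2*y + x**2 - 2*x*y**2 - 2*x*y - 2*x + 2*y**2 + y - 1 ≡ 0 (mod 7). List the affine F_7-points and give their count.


Affine F_7-points: {(0, 4), (0, 6), (1, 0), (3, 0), (3, 5), (4, 1), (4, 2), (5, 3), (6, 0), (6, 4)}; count = 10.

For each of the 49 pairs (x, y) ∈ F_7², evaluate f(x, y) mod 7. Record the zeros.
  x = 0: [0↦6, 1↦2, 2↦2, 3↦6, 4↦0, 5↦5, 6↦0]  zeros at y ∈ {4, 6}
  x = 1: [0↦0, 1↦1, 2↦2, 3↦3, 4↦4, 5↦5, 6↦6]  zeros at y ∈ {0}
  x = 2: [0↦1, 1↦4, 2↦3, 3↦5, 4↦3, 5↦4, 6↦1]  zeros at y ∈ ∅
  x = 3: [0↦0, 1↦2, 2↦3, 3↦3, 4↦2, 5↦0, 6↦4]  zeros at y ∈ {0, 5}
  x = 4: [0↦2, 1↦0, 2↦0, 3↦2, 4↦6, 5↦5, 6↦6]  zeros at y ∈ {1, 2}
  x = 5: [0↦5, 1↦3, 2↦6, 3↦0, 4↦6, 5↦3, 6↦5]  zeros at y ∈ {3}
  x = 6: [0↦0, 1↦2, 2↦5, 3↦2, 4↦0, 5↦6, 6↦6]  zeros at y ∈ {0, 4}
Collecting zeros: affine points = {(0, 4), (0, 6), (1, 0), (3, 0), (3, 5), (4, 1), (4, 2), (5, 3), (6, 0), (6, 4)}.
Total count |C(F_7)_aff| = 10.


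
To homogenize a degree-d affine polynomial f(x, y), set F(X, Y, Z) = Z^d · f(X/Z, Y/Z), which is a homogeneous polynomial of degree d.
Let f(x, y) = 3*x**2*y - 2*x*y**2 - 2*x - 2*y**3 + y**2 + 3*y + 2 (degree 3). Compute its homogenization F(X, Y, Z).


F(X, Y, Z) = 3*X**2*Y - 2*X*Y**2 - 2*X*Z**2 - 2*Y**3 + Y**2*Z + 3*Y*Z**2 + 2*Z**3

deg(f) = 3.
Substitute x = X/Z, y = Y/Z into f, then multiply by Z^3.
  monomial 3·x^2·y^1 ↦ 3·X^2·Y^1·Z^0.
  monomial -2·x^1·y^2 ↦ -2·X^1·Y^2·Z^0.
  monomial -2·x^1·y^0 ↦ -2·X^1·Y^0·Z^2.
  monomial -2·x^0·y^3 ↦ -2·X^0·Y^3·Z^0.
  monomial 1·x^0·y^2 ↦ 1·X^0·Y^2·Z^1.
  monomial 3·x^0·y^1 ↦ 3·X^0·Y^1·Z^2.
  monomial 2·x^0·y^0 ↦ 2·X^0·Y^0·Z^3.
Collecting: F(X, Y, Z) = 3*X**2*Y - 2*X*Y**2 - 2*X*Z**2 - 2*Y**3 + Y**2*Z + 3*Y*Z**2 + 2*Z**3.


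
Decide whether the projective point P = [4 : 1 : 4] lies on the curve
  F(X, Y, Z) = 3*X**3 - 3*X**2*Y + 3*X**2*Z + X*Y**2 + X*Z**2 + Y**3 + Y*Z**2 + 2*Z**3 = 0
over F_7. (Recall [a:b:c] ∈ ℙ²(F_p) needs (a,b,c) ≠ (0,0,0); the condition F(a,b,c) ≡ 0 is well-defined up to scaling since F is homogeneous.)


F(4,1,4) ≡ 3 (mod 7); P is NOT on the curve.

Evaluate F(4, 1, 4) term-by-term (mod 7).
  3*X**3 ↦ 3·64·1·1 = 192
  -3*X**2*Y ↦ -3·16·1·1 = -48
  3*X**2*Z ↦ 3·16·1·4 = 192
  X*Y**2 ↦ 1·4·1·1 = 4
  X*Z**2 ↦ 1·4·1·16 = 64
  Y**3 ↦ 1·1·1·1 = 1
  Y*Z**2 ↦ 1·1·1·16 = 16
  2*Z**3 ↦ 2·1·1·64 = 128
Sum: F(4, 1, 4) = (192) + (-48) + (192) + (4) + (64) + (1) + (16) + (128) = 549.
Reducing mod 7: 549 ≡ 3 (mod 7).
Since F(a, b, c) ≡ 3 ≠ 0 (mod 7), P does NOT lie on the curve.


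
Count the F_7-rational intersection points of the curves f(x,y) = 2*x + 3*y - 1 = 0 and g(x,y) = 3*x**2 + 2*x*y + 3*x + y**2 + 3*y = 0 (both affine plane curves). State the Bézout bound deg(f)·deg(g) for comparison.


Common zeros: ∅; count = 0; Bézout bound = 2.

deg(f) = 1, deg(g) = 2, so Bézout bound = 2.
Scan x ∈ F_7. For each x, list the y ∈ F_7 with f(x, y) ≡ 0 and those with g(x, y) ≡ 0 (mod 7); the common zeros in that column are the intersection.
  x = 0: f ≡ 0 at y ∈ {5}; g ≡ 0 at y ∈ {0, 4}; common: ∅.
  x = 1: f ≡ 0 at y ∈ {2}; g ≡ 0 at y ∈ {4, 5}; common: ∅.
  x = 2: f ≡ 0 at y ∈ {6}; g ≡ 0 at y ∈ ∅; common: ∅.
  x = 3: f ≡ 0 at y ∈ {3}; g ≡ 0 at y ∈ {6}; common: ∅.
  x = 4: f ≡ 0 at y ∈ {0}; g ≡ 0 at y ∈ {5}; common: ∅.
  x = 5: f ≡ 0 at y ∈ {4}; g ≡ 0 at y ∈ ∅; common: ∅.
  x = 6: f ≡ 0 at y ∈ {1}; g ≡ 0 at y ∈ {0, 6}; common: ∅.
Collecting: common zeros = ∅, so the count is 0.
Comparison with the Bézout bound: 0 ≤ 2 = deg(f)·deg(g), as expected for curves with no common component (the affine F_7-count falls short of the bound because intersections may lie at infinity, over extension fields, or carry multiplicity).


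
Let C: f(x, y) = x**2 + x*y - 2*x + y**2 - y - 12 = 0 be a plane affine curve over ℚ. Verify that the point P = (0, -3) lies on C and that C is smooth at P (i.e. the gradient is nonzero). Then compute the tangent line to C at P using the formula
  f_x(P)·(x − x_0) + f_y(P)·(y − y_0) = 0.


Tangent line at P: -5*x - 7*y - 21 = 0.

Step 1: f(0, -3) = 0, so P lies on C.
Step 2: partial derivatives
  f_x(x, y) = 2*x + y - 2, f_y(x, y) = x + 2*y - 1.
  f_x(P) = -5, f_y(P) = -7 (gradient nonzero, so P is smooth).
Step 3: tangent line at P: -5·(x − 0) + -7·(y − -3) = 0.
Expanding: -5*x - 7*y - 21 = 0.


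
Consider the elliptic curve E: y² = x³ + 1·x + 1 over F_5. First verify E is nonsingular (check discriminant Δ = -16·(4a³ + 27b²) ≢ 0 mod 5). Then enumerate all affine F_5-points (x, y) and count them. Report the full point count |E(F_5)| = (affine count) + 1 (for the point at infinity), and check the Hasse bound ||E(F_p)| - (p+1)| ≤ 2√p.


Affine points = {(0, 1), (0, 4), (2, 1), (2, 4), (3, 1), (3, 4), (4, 2), (4, 3)}; affine count = 8; |E(F_5)| = 9.

Discriminant check: Δ ∝ 4a³ + 27b² = 4·1³ + 27·1² = 4·1 + 27·1 ≡ 1 (mod 5). Nonzero ⇒ E is nonsingular.
For each x ∈ F_5, compute rhs = x³ + 1·x + 1 mod 5, then count y ∈ F_5 with y² ≡ rhs.
  x = 0: rhs = 1, matching y values: 1, 4 (2 points).
  x = 1: rhs = 3, matching y values: none (0 points).
  x = 2: rhs = 1, matching y values: 1, 4 (2 points).
  x = 3: rhs = 1, matching y values: 1, 4 (2 points).
  x = 4: rhs = 4, matching y values: 2, 3 (2 points).
Total affine count: 8.
Full point count |E(F_5)| = 8 + 1 = 9.
Hasse bound: |9 − (5+1)| = |3| = 3 ≤ 2√5 ≈ 4.4721 ✓.


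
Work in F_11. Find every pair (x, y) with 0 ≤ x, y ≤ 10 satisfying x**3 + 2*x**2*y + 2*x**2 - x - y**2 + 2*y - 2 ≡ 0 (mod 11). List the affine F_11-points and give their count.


Affine F_11-points: {(1, 0), (1, 4), (2, 3), (2, 7), (4, 2), (4, 10), (8, 1), (8, 8), (9, 0), (9, 10), (10, 0), (10, 4)}; count = 12.

For each of the 121 pairs (x, y) ∈ F_11², evaluate f(x, y) mod 11. Record the zeros.
  x = 0: [0↦9, 1↦10, 2↦9, 3↦6, 4↦1, 5↦5, 6↦7, 7↦7, 8↦5, 9↦1, 10↦6]  zeros at y ∈ ∅
  x = 1: [0↦0, 1↦3, 2↦4, 3↦3, 4↦0, 5↦6, 6↦10, 7↦1, 8↦1, 9↦10, 10↦6]  zeros at y ∈ {0, 4}
  x = 2: [0↦1, 1↦10, 2↦6, 3↦0, 4↦3, 5↦4, 6↦3, 7↦0, 8↦6, 9↦10, 10↦1]  zeros at y ∈ {3, 7}
  x = 3: [0↦7, 1↦4, 2↦10, 3↦3, 4↦5, 5↦5, 6↦3, 7↦10, 8↦4, 9↦7, 10↦8]  zeros at y ∈ ∅
  x = 4: [0↦2, 1↦2, 2↦0, 3↦7, 4↦1, 5↦4, 6↦5, 7↦4, 8↦1, 9↦7, 10↦0]  zeros at y ∈ {2, 10}
  x = 5: [0↦3, 1↦10, 2↦4, 3↦7, 4↦8, 5↦7, 6↦4, 7↦10, 8↦3, 9↦5, 10↦5]  zeros at y ∈ ∅
  x = 6: [0↦5, 1↦1, 2↦6, 3↦9, 4↦10, 5↦9, 6↦6, 7↦1, 8↦5, 9↦7, 10↦7]  zeros at y ∈ ∅
  x = 7: [0↦3, 1↦3, 2↦1, 3↦8, 4↦2, 5↦5, 6↦6, 7↦5, 8↦2, 9↦8, 10↦1]  zeros at y ∈ ∅
  x = 8: [0↦3, 1↦0, 2↦6, 3↦10, 4↦1, 5↦1, 6↦10, 7↦6, 8↦0, 9↦3, 10↦4]  zeros at y ∈ {1, 8}
  x = 9: [0↦0, 1↦9, 2↦5, 3↦10, 4↦2, 5↦3, 6↦2, 7↦10, 8↦5, 9↦9, 10↦0]  zeros at y ∈ {0, 10}
  x = 10: [0↦0, 1↦3, 2↦4, 3↦3, 4↦0, 5↦6, 6↦10, 7↦1, 8↦1, 9↦10, 10↦6]  zeros at y ∈ {0, 4}
Collecting zeros: affine points = {(1, 0), (1, 4), (2, 3), (2, 7), (4, 2), (4, 10), (8, 1), (8, 8), (9, 0), (9, 10), (10, 0), (10, 4)}.
Total count |C(F_11)_aff| = 12.


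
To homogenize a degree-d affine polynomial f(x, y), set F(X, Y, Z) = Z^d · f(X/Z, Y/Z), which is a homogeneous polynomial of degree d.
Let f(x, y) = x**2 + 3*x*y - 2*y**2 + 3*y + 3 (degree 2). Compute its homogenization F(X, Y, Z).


F(X, Y, Z) = X**2 + 3*X*Y - 2*Y**2 + 3*Y*Z + 3*Z**2

deg(f) = 2.
Substitute x = X/Z, y = Y/Z into f, then multiply by Z^2.
  monomial 1·x^2·y^0 ↦ 1·X^2·Y^0·Z^0.
  monomial 3·x^1·y^1 ↦ 3·X^1·Y^1·Z^0.
  monomial -2·x^0·y^2 ↦ -2·X^0·Y^2·Z^0.
  monomial 3·x^0·y^1 ↦ 3·X^0·Y^1·Z^1.
  monomial 3·x^0·y^0 ↦ 3·X^0·Y^0·Z^2.
Collecting: F(X, Y, Z) = X**2 + 3*X*Y - 2*Y**2 + 3*Y*Z + 3*Z**2.


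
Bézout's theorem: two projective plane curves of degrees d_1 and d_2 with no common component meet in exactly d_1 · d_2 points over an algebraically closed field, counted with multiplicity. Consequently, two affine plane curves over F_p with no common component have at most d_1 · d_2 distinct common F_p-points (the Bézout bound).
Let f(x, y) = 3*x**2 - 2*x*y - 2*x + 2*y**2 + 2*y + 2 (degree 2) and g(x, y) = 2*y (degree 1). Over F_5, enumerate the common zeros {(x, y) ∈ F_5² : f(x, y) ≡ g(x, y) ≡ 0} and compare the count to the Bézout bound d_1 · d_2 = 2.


Common zeros: {(2, 0)}; count = 1; Bézout bound = 2.

deg(f) = 2, deg(g) = 1, so Bézout bound = 2.
Scan x ∈ F_5. For each x, list the y ∈ F_5 with f(x, y) ≡ 0 and those with g(x, y) ≡ 0 (mod 5); the common zeros in that column are the intersection.
  x = 0: f ≡ 0 at y ∈ ∅; g ≡ 0 at y ∈ {0}; common: ∅.
  x = 1: f ≡ 0 at y ∈ {1, 4}; g ≡ 0 at y ∈ {0}; common: ∅.
  x = 2: f ≡ 0 at y ∈ {0, 1}; g ≡ 0 at y ∈ {0}; common: {0}.
  x = 3: f ≡ 0 at y ∈ ∅; g ≡ 0 at y ∈ {0}; common: ∅.
  x = 4: f ≡ 0 at y ∈ {4}; g ≡ 0 at y ∈ {0}; common: ∅.
Collecting: common zeros = {(2, 0)}, so the count is 1.
Comparison with the Bézout bound: 1 ≤ 2 = deg(f)·deg(g), as expected for curves with no common component (the affine F_5-count falls short of the bound because intersections may lie at infinity, over extension fields, or carry multiplicity).


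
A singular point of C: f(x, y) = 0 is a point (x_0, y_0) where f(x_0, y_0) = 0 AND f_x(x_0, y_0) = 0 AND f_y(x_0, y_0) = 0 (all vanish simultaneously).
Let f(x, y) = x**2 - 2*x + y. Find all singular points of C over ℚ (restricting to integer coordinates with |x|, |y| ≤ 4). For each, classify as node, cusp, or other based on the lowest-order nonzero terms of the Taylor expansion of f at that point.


No singular points in the scanned grid; C is smooth there.

Compute partial derivatives:
  f_x = 2*x - 2.
  f_y = 1.
f_y = 1 is a nonzero constant, so f_y never vanishes: no point (x, y) can satisfy f = f_x = f_y = 0. In particular no (x, y) ∈ {−4, ..., 4}² is singular; the curve is smooth.


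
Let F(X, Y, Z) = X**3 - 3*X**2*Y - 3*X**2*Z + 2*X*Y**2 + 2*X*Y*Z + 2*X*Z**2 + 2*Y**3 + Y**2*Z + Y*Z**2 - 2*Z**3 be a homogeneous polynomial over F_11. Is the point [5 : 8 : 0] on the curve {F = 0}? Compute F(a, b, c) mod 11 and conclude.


F(5,8,0) ≡ 1 (mod 11); P is NOT on the curve.

Evaluate F(5, 8, 0) term-by-term (mod 11).
  X**3 ↦ 1·125·1·1 = 125
  -3*X**2*Y ↦ -3·25·8·1 = -600
  -3*X**2*Z ↦ -3·25·1·0 = 0
  2*X*Y**2 ↦ 2·5·64·1 = 640
  2*X*Y*Z ↦ 2·5·8·0 = 0
  2*X*Z**2 ↦ 2·5·1·0 = 0
  2*Y**3 ↦ 2·1·512·1 = 1024
  Y**2*Z ↦ 1·1·64·0 = 0
  Y*Z**2 ↦ 1·1·8·0 = 0
  -2*Z**3 ↦ -2·1·1·0 = 0
Sum: F(5, 8, 0) = (125) + (-600) + (0) + (640) + (0) + (0) + (1024) + (0) + (0) + (0) = 1189.
Reducing mod 11: 1189 ≡ 1 (mod 11).
Since F(a, b, c) ≡ 1 ≠ 0 (mod 11), P does NOT lie on the curve.


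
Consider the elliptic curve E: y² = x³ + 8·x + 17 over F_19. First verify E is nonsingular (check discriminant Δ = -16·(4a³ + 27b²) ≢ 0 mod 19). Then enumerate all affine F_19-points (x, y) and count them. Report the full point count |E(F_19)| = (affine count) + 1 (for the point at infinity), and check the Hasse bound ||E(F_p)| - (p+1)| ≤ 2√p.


Affine points = {(0, 6), (0, 13), (1, 8), (1, 11), (3, 7), (3, 12), (5, 7), (5, 12), (7, 6), (7, 13), (8, 2), (8, 17), (9, 1), (9, 18), (11, 7), (11, 12), (12, 6), (12, 13), (13, 0), (14, 2), (14, 17), (15, 4), (15, 15), (16, 2), (16, 17)}; affine count = 25; |E(F_19)| = 26.

Discriminant check: Δ ∝ 4a³ + 27b² = 4·8³ + 27·17² = 4·512 + 27·289 ≡ 9 (mod 19). Nonzero ⇒ E is nonsingular.
For each x ∈ F_19, compute rhs = x³ + 8·x + 17 mod 19, then count y ∈ F_19 with y² ≡ rhs.
  x = 0: rhs = 17, matching y values: 6, 13 (2 points).
  x = 1: rhs = 7, matching y values: 8, 11 (2 points).
  x = 2: rhs = 3, matching y values: none (0 points).
  x = 3: rhs = 11, matching y values: 7, 12 (2 points).
  x = 4: rhs = 18, matching y values: none (0 points).
  x = 5: rhs = 11, matching y values: 7, 12 (2 points).
  x = 6: rhs = 15, matching y values: none (0 points).
  x = 7: rhs = 17, matching y values: 6, 13 (2 points).
  x = 8: rhs = 4, matching y values: 2, 17 (2 points).
  x = 9: rhs = 1, matching y values: 1, 18 (2 points).
  x = 10: rhs = 14, matching y values: none (0 points).
  x = 11: rhs = 11, matching y values: 7, 12 (2 points).
  x = 12: rhs = 17, matching y values: 6, 13 (2 points).
  x = 13: rhs = 0, matching y values: 0 (1 points).
  x = 14: rhs = 4, matching y values: 2, 17 (2 points).
  x = 15: rhs = 16, matching y values: 4, 15 (2 points).
  x = 16: rhs = 4, matching y values: 2, 17 (2 points).
  x = 17: rhs = 12, matching y values: none (0 points).
  x = 18: rhs = 8, matching y values: none (0 points).
Total affine count: 25.
Full point count |E(F_19)| = 25 + 1 = 26.
Hasse bound: |26 − (19+1)| = |6| = 6 ≤ 2√19 ≈ 8.7178 ✓.


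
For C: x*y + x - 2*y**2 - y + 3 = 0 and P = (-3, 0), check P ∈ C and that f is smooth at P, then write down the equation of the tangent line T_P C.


Tangent line at P: x - 4*y + 3 = 0.

Step 1: f(-3, 0) = 0, so P lies on C.
Step 2: partial derivatives
  f_x(x, y) = y + 1, f_y(x, y) = x - 4*y - 1.
  f_x(P) = 1, f_y(P) = -4 (gradient nonzero, so P is smooth).
Step 3: tangent line at P: 1·(x − -3) + -4·(y − 0) = 0.
Expanding: x - 4*y + 3 = 0.


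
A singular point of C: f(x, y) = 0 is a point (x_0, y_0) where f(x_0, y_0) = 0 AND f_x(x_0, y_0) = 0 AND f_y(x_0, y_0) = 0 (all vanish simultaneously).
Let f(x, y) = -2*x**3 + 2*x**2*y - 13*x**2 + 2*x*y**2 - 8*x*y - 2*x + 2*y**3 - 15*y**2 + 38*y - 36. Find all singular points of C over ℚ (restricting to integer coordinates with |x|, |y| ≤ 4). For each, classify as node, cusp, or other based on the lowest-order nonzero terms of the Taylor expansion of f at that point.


Singular points: {(-1, 3)}; classification: node.

Compute partial derivatives:
  f_x = -6*x**2 + 4*x*y - 26*x + 2*y**2 - 8*y - 2.
  f_y = 2*x**2 + 4*x*y - 8*x + 6*y**2 - 30*y + 38.
Scan x_0 ∈ {−4, ..., 4}. For each x_0, f_y(x_0, y) is a polynomial in y; find its integer roots y ∈ {−4, ..., 4}, then test f_x and f at those candidates.
  x = -4: f_y(-4, y) = 6*y**2 - 46*y + 102; no integer root y with |y| ≤ 4.
  x = -3: f_y(-3, y) = 6*y**2 - 42*y + 80; no integer root y with |y| ≤ 4.
  x = -2: f_y(-2, y) = 6*y**2 - 38*y + 62; no integer root y with |y| ≤ 4.
  x = -1: f_y(-1, y) = 6*y**2 - 34*y + 48; vanishes at y ∈ {3}. (-1, 3): f_x = 0, f = 0 — SINGULAR.
  x = 0: f_y(0, y) = 6*y**2 - 30*y + 38; no integer root y with |y| ≤ 4.
  x = 1: f_y(1, y) = 6*y**2 - 26*y + 32; no integer root y with |y| ≤ 4.
  x = 2: f_y(2, y) = 6*y**2 - 22*y + 30; no integer root y with |y| ≤ 4.
  x = 3: f_y(3, y) = 6*y**2 - 18*y + 32; no integer root y with |y| ≤ 4.
  x = 4: f_y(4, y) = 6*y**2 - 14*y + 38; no integer root y with |y| ≤ 4.
Only singular point on the grid: (-1, 3).
Classify: substitute x = -1 + u, y = 3 + v and expand: f = -2*u**3 + 2*u**2*v - u**2 + 2*u*v**2 + 2*v**3 + v**2.
No constant or linear terms (consistent with a singular point). Quadratic part: -u**2 + v**2. Cubic part: -2*u**3 + 2*u**2*v + 2*u*v**2 + 2*v**3.
The quadratic part v**2 - u**2 = (v − u)(v + u) splits into two distinct linear factors, so there are two distinct tangent lines y − 3 = ±(x − -1) — this is a node (ordinary double point).
Classification: node.


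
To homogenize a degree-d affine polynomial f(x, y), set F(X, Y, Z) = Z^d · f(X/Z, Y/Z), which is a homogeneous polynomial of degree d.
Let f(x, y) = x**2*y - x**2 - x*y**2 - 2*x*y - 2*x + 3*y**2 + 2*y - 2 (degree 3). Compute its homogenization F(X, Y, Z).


F(X, Y, Z) = X**2*Y - X**2*Z - X*Y**2 - 2*X*Y*Z - 2*X*Z**2 + 3*Y**2*Z + 2*Y*Z**2 - 2*Z**3

deg(f) = 3.
Substitute x = X/Z, y = Y/Z into f, then multiply by Z^3.
  monomial 1·x^2·y^1 ↦ 1·X^2·Y^1·Z^0.
  monomial -1·x^2·y^0 ↦ -1·X^2·Y^0·Z^1.
  monomial -1·x^1·y^2 ↦ -1·X^1·Y^2·Z^0.
  monomial -2·x^1·y^1 ↦ -2·X^1·Y^1·Z^1.
  monomial -2·x^1·y^0 ↦ -2·X^1·Y^0·Z^2.
  monomial 3·x^0·y^2 ↦ 3·X^0·Y^2·Z^1.
  monomial 2·x^0·y^1 ↦ 2·X^0·Y^1·Z^2.
  monomial -2·x^0·y^0 ↦ -2·X^0·Y^0·Z^3.
Collecting: F(X, Y, Z) = X**2*Y - X**2*Z - X*Y**2 - 2*X*Y*Z - 2*X*Z**2 + 3*Y**2*Z + 2*Y*Z**2 - 2*Z**3.


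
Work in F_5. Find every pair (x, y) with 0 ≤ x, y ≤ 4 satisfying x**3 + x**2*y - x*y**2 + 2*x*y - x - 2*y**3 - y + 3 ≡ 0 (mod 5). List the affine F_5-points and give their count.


Affine F_5-points: {(0, 1), (0, 2), (4, 1)}; count = 3.

For each of the 25 pairs (x, y) ∈ F_5², evaluate f(x, y) mod 5. Record the zeros.
  x = 0: [0↦3, 1↦0, 2↦0, 3↦1, 4↦1]  zeros at y ∈ {1, 2}
  x = 1: [0↦3, 1↦2, 2↦2, 3↦1, 4↦2]  zeros at y ∈ ∅
  x = 2: [0↦4, 1↦2, 2↦4, 3↦3, 4↦2]  zeros at y ∈ ∅
  x = 3: [0↦2, 1↦1, 2↦2, 3↦3, 4↦2]  zeros at y ∈ ∅
  x = 4: [0↦3, 1↦0, 2↦2, 3↦2, 4↦3]  zeros at y ∈ {1}
Collecting zeros: affine points = {(0, 1), (0, 2), (4, 1)}.
Total count |C(F_5)_aff| = 3.


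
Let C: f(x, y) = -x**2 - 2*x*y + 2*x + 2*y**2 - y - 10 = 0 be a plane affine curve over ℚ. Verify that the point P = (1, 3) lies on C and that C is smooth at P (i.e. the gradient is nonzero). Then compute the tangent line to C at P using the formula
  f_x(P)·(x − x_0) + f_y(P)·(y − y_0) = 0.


Tangent line at P: -6*x + 9*y - 21 = 0.

Step 1: f(1, 3) = 0, so P lies on C.
Step 2: partial derivatives
  f_x(x, y) = -2*x - 2*y + 2, f_y(x, y) = -2*x + 4*y - 1.
  f_x(P) = -6, f_y(P) = 9 (gradient nonzero, so P is smooth).
Step 3: tangent line at P: -6·(x − 1) + 9·(y − 3) = 0.
Expanding: -6*x + 9*y - 21 = 0.


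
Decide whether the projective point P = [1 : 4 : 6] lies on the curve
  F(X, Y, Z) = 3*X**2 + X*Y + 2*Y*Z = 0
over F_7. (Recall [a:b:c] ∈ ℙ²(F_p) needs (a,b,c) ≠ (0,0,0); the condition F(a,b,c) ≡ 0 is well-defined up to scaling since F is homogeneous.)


F(1,4,6) ≡ 6 (mod 7); P is NOT on the curve.

Evaluate F(1, 4, 6) term-by-term (mod 7).
  3*X**2 ↦ 3·1·1·1 = 3
  X*Y ↦ 1·1·4·1 = 4
  2*Y*Z ↦ 2·1·4·6 = 48
Sum: F(1, 4, 6) = (3) + (4) + (48) = 55.
Reducing mod 7: 55 ≡ 6 (mod 7).
Since F(a, b, c) ≡ 6 ≠ 0 (mod 7), P does NOT lie on the curve.


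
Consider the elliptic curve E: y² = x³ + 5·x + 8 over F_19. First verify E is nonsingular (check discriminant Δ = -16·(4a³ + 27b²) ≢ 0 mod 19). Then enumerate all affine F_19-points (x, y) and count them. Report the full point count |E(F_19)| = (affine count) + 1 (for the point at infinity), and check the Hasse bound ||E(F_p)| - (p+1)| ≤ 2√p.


Affine points = {(2, 8), (2, 11), (4, 4), (4, 15), (5, 5), (5, 14), (6, 8), (6, 11), (7, 5), (7, 14), (8, 3), (8, 16), (11, 8), (11, 11), (13, 3), (13, 16), (15, 0), (16, 2), (16, 17), (17, 3), (17, 16)}; affine count = 21; |E(F_19)| = 22.

Discriminant check: Δ ∝ 4a³ + 27b² = 4·5³ + 27·8² = 4·125 + 27·64 ≡ 5 (mod 19). Nonzero ⇒ E is nonsingular.
For each x ∈ F_19, compute rhs = x³ + 5·x + 8 mod 19, then count y ∈ F_19 with y² ≡ rhs.
  x = 0: rhs = 8, matching y values: none (0 points).
  x = 1: rhs = 14, matching y values: none (0 points).
  x = 2: rhs = 7, matching y values: 8, 11 (2 points).
  x = 3: rhs = 12, matching y values: none (0 points).
  x = 4: rhs = 16, matching y values: 4, 15 (2 points).
  x = 5: rhs = 6, matching y values: 5, 14 (2 points).
  x = 6: rhs = 7, matching y values: 8, 11 (2 points).
  x = 7: rhs = 6, matching y values: 5, 14 (2 points).
  x = 8: rhs = 9, matching y values: 3, 16 (2 points).
  x = 9: rhs = 3, matching y values: none (0 points).
  x = 10: rhs = 13, matching y values: none (0 points).
  x = 11: rhs = 7, matching y values: 8, 11 (2 points).
  x = 12: rhs = 10, matching y values: none (0 points).
  x = 13: rhs = 9, matching y values: 3, 16 (2 points).
  x = 14: rhs = 10, matching y values: none (0 points).
  x = 15: rhs = 0, matching y values: 0 (1 points).
  x = 16: rhs = 4, matching y values: 2, 17 (2 points).
  x = 17: rhs = 9, matching y values: 3, 16 (2 points).
  x = 18: rhs = 2, matching y values: none (0 points).
Total affine count: 21.
Full point count |E(F_19)| = 21 + 1 = 22.
Hasse bound: |22 − (19+1)| = |2| = 2 ≤ 2√19 ≈ 8.7178 ✓.


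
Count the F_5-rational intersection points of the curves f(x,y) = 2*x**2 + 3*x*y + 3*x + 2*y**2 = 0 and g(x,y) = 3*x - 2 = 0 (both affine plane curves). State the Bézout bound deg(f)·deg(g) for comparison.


Common zeros: ∅; count = 0; Bézout bound = 2.

deg(f) = 2, deg(g) = 1, so Bézout bound = 2.
Scan x ∈ F_5. For each x, list the y ∈ F_5 with f(x, y) ≡ 0 and those with g(x, y) ≡ 0 (mod 5); the common zeros in that column are the intersection.
  x = 0: f ≡ 0 at y ∈ {0}; g ≡ 0 at y ∈ ∅; common: ∅.
  x = 1: f ≡ 0 at y ∈ {0, 1}; g ≡ 0 at y ∈ ∅; common: ∅.
  x = 2: f ≡ 0 at y ∈ {3, 4}; g ≡ 0 at y ∈ ∅; common: ∅.
  x = 3: f ≡ 0 at y ∈ {4}; g ≡ 0 at y ∈ ∅; common: ∅.
  x = 4: f ≡ 0 at y ∈ ∅; g ≡ 0 at y ∈ {0, 1, 2, 3, 4}; common: ∅.
Collecting: common zeros = ∅, so the count is 0.
Comparison with the Bézout bound: 0 ≤ 2 = deg(f)·deg(g), as expected for curves with no common component (the affine F_5-count falls short of the bound because intersections may lie at infinity, over extension fields, or carry multiplicity).


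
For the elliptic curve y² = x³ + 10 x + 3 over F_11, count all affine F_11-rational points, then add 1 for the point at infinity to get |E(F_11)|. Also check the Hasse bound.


Affine points = {(0, 5), (0, 6), (1, 5), (1, 6), (2, 3), (2, 8), (3, 4), (3, 7), (6, 2), (6, 9), (7, 3), (7, 8), (8, 1), (8, 10), (10, 5), (10, 6)}; affine count = 16; |E(F_11)| = 17.

Discriminant check: Δ ∝ 4a³ + 27b² = 4·10³ + 27·3² = 4·1000 + 27·9 ≡ 8 (mod 11). Nonzero ⇒ E is nonsingular.
For each x ∈ F_11, compute rhs = x³ + 10·x + 3 mod 11, then count y ∈ F_11 with y² ≡ rhs.
  x = 0: rhs = 3, matching y values: 5, 6 (2 points).
  x = 1: rhs = 3, matching y values: 5, 6 (2 points).
  x = 2: rhs = 9, matching y values: 3, 8 (2 points).
  x = 3: rhs = 5, matching y values: 4, 7 (2 points).
  x = 4: rhs = 8, matching y values: none (0 points).
  x = 5: rhs = 2, matching y values: none (0 points).
  x = 6: rhs = 4, matching y values: 2, 9 (2 points).
  x = 7: rhs = 9, matching y values: 3, 8 (2 points).
  x = 8: rhs = 1, matching y values: 1, 10 (2 points).
  x = 9: rhs = 8, matching y values: none (0 points).
  x = 10: rhs = 3, matching y values: 5, 6 (2 points).
Total affine count: 16.
Full point count |E(F_11)| = 16 + 1 = 17.
Hasse bound: |17 − (11+1)| = |5| = 5 ≤ 2√11 ≈ 6.6332 ✓.


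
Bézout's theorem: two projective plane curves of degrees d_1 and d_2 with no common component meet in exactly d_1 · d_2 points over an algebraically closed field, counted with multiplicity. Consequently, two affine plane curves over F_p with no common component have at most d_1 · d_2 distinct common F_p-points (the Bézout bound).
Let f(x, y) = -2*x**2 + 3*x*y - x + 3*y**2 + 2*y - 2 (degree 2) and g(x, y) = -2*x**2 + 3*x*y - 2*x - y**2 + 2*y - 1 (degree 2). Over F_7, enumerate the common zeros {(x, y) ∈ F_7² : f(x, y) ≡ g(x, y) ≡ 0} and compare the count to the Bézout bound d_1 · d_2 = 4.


Common zeros: {(4, 1), (4, 6), (6, 2)}; count = 3; Bézout bound = 4.

deg(f) = 2, deg(g) = 2, so Bézout bound = 4.
Scan x ∈ F_7. For each x, list the y ∈ F_7 with f(x, y) ≡ 0 and those with g(x, y) ≡ 0 (mod 7); the common zeros in that column are the intersection.
  x = 0: f ≡ 0 at y ∈ {2}; g ≡ 0 at y ∈ {1}; common: ∅.
  x = 1: f ≡ 0 at y ∈ {4, 6}; g ≡ 0 at y ∈ ∅; common: ∅.
  x = 2: f ≡ 0 at y ∈ ∅; g ≡ 0 at y ∈ ∅; common: ∅.
  x = 3: f ≡ 0 at y ∈ ∅; g ≡ 0 at y ∈ {2}; common: ∅.
  x = 4: f ≡ 0 at y ∈ {1, 6}; g ≡ 0 at y ∈ {1, 6}; common: {1, 6}.
  x = 5: f ≡ 0 at y ∈ {3}; g ≡ 0 at y ∈ ∅; common: ∅.
  x = 6: f ≡ 0 at y ∈ {2, 3}; g ≡ 0 at y ∈ {2, 4}; common: {2}.
Collecting: common zeros = {(4, 1), (4, 6), (6, 2)}, so the count is 3.
Comparison with the Bézout bound: 3 ≤ 4 = deg(f)·deg(g), as expected for curves with no common component (the affine F_7-count falls short of the bound because intersections may lie at infinity, over extension fields, or carry multiplicity).


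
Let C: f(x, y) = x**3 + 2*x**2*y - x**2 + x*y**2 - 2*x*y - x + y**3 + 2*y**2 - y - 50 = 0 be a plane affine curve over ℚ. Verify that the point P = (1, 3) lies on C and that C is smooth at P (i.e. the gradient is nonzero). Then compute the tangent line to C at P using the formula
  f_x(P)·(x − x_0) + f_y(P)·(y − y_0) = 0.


Tangent line at P: 15*x + 44*y - 147 = 0.

Step 1: f(1, 3) = 0, so P lies on C.
Step 2: partial derivatives
  f_x(x, y) = 3*x**2 + 4*x*y - 2*x + y**2 - 2*y - 1, f_y(x, y) = 2*x**2 + 2*x*y - 2*x + 3*y**2 + 4*y - 1.
  f_x(P) = 15, f_y(P) = 44 (gradient nonzero, so P is smooth).
Step 3: tangent line at P: 15·(x − 1) + 44·(y − 3) = 0.
Expanding: 15*x + 44*y - 147 = 0.


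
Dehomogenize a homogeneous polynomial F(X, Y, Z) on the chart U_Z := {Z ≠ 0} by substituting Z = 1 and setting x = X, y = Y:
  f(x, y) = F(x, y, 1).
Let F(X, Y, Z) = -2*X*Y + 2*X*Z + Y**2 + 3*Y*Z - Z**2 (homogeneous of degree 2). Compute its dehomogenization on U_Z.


f(x, y) = -2*x*y + 2*x + y**2 + 3*y - 1

On U_Z we set Z = 1. Each monomial c·X^i·Y^j·Z^k in F becomes c·x^i·y^j·1^k = c·x^i·y^j.
Substituting Z = 1: F(X, Y, 1) = -2*x*y + 2*x + y**2 + 3*y - 1.
Note: deg(f) ≤ deg(F) = 2; strict inequality happens when F is divisible by Z (lost terms).


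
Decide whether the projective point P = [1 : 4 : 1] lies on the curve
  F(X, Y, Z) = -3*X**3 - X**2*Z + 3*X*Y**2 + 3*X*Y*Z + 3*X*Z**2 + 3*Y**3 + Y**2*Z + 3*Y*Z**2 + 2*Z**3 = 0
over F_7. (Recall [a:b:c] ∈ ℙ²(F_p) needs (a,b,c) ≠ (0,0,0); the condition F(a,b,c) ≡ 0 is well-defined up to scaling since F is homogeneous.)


F(1,4,1) ≡ 1 (mod 7); P is NOT on the curve.

Evaluate F(1, 4, 1) term-by-term (mod 7).
  -3*X**3 ↦ -3·1·1·1 = -3
  -X**2*Z ↦ -1·1·1·1 = -1
  3*X*Y**2 ↦ 3·1·16·1 = 48
  3*X*Y*Z ↦ 3·1·4·1 = 12
  3*X*Z**2 ↦ 3·1·1·1 = 3
  3*Y**3 ↦ 3·1·64·1 = 192
  Y**2*Z ↦ 1·1·16·1 = 16
  3*Y*Z**2 ↦ 3·1·4·1 = 12
  2*Z**3 ↦ 2·1·1·1 = 2
Sum: F(1, 4, 1) = (-3) + (-1) + (48) + (12) + (3) + (192) + (16) + (12) + (2) = 281.
Reducing mod 7: 281 ≡ 1 (mod 7).
Since F(a, b, c) ≡ 1 ≠ 0 (mod 7), P does NOT lie on the curve.
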